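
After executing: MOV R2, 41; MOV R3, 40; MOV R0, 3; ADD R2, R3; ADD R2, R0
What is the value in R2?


Register state trace:
  MOV R2, 41  → R2 = 41
  MOV R3, 40  → R3 = 40
  MOV R0, 3  → R0 = 3
  ADD R2, R3  → R2 = 41 + 40 = 81
  ADD R2, R0  → R2 = 81 + 3 = 84
Final: R2 = 84

84


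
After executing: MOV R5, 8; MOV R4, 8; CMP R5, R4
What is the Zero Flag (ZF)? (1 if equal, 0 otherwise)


Register state trace:
  MOV R5, 8  → R5 = 8
  MOV R4, 8  → R4 = 8
  CMP R5, R4  → computes 8 - 8 = 0
  Result is zero, so values are equal
ZF = 1

1


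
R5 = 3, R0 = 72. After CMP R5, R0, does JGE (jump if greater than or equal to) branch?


Trace:
  R5 = 3, R0 = 72
  CMP R5, R0  → compares 3 vs 72
  JGE checks: is 3 greater than or equal to 72?
  3 < 72, so condition is false
Branch taken: No

No


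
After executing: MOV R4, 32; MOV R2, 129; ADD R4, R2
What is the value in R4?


Register state trace:
  MOV R4, 32  → R4 = 32
  MOV R2, 129  → R2 = 129
  ADD R4, R2  → R4 = 32 + 129 = 161
Final: R4 = 161

161


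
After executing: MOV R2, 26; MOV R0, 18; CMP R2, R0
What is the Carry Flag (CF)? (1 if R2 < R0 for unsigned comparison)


Register state trace:
  MOV R2, 26  → R2 = 26
  MOV R0, 18  → R0 = 18
  CMP R2, R0  → unsigned 26 - 18: no borrow
  26 >= 18, so CF = 0
CF = 0

0


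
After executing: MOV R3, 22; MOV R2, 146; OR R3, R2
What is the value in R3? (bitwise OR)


Register state trace:
  MOV R3, 22  → R3 = 22 (0b00010110)
  MOV R2, 146  → R2 = 146 (0b10010010)
  OR R3, R2   → R3 = 22 OR 146 = 150 (0b10010110)
Final: R3 = 150

150


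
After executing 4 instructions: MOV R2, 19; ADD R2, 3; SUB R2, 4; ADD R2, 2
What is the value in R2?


Register state trace:
  MOV R2, 19  → R2 = 19
  ADD R2, 3  → R2 = 19 + 3 = 22
  SUB R2, 4  → R2 = 22 - 4 = 18
  ADD R2, 2  → R2 = 18 + 2 = 20
Final: R2 = 20

20


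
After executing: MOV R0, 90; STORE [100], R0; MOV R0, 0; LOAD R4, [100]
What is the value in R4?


Register and memory trace:
  MOV R0, 90  → R0 = 90
  STORE [100], R0  → mem[100] = 90
  MOV R0, 0  → R0 = 0
  LOAD R4, [100]  → R4 = mem[100] = 90
Final: R4 = 90

90


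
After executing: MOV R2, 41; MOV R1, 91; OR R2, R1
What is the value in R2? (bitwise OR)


Register state trace:
  MOV R2, 41  → R2 = 41 (0b00101001)
  MOV R1, 91  → R1 = 91 (0b01011011)
  OR R2, R1   → R2 = 41 OR 91 = 123 (0b01111011)
Final: R2 = 123

123


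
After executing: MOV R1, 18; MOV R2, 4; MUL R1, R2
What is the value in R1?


Register state trace:
  MOV R1, 18  → R1 = 18
  MOV R2, 4  → R2 = 4
  MUL R1, R2  → R1 = 18 * 4 = 72
Final: R1 = 72

72


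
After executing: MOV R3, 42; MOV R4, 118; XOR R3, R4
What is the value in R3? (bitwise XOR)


Register state trace:
  MOV R3, 42  → R3 = 42 (0b00101010)
  MOV R4, 118  → R4 = 118 (0b01110110)
  XOR R3, R4  → R3 = 42 XOR 118 = 92 (0b01011100)
Final: R3 = 92

92


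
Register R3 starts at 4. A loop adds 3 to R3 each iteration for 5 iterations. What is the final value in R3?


Starting value: R3 = 4
  Iter 1: R3 = 4 + 3 = 7
  Iter 2: R3 = 7 + 3 = 10
  Iter 3: R3 = 10 + 3 = 13
  Iter 4: R3 = 13 + 3 = 16
  Iter 5: R3 = 16 + 3 = 19
Final: R3 = 19

19


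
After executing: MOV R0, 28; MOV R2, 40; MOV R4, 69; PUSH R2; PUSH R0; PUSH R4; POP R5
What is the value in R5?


Stack trace (top is rightmost):
  MOV R0, 28  → R0 = 28
  MOV R2, 40  → R2 = 40
  MOV R4, 69  → R4 = 69
  PUSH R2  → stack: [40]
  PUSH R0  → stack: [40, 28]
  PUSH R4  → stack: [40, 28, 69]
  POP R5  → R5 = 69, stack: [40, 28]
Final: R5 = 69

69


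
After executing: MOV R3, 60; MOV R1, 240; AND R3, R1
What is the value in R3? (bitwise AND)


Register state trace:
  MOV R3, 60  → R3 = 60 (0b00111100)
  MOV R1, 240  → R1 = 240 (0b11110000)
  AND R3, R1  → R3 = 60 AND 240 = 48 (0b00110000)
Final: R3 = 48

48


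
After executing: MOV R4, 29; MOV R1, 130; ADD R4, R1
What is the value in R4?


Register state trace:
  MOV R4, 29  → R4 = 29
  MOV R1, 130  → R1 = 130
  ADD R4, R1  → R4 = 29 + 130 = 159
Final: R4 = 159

159


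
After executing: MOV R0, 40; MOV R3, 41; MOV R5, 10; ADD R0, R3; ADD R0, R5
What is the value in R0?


Register state trace:
  MOV R0, 40  → R0 = 40
  MOV R3, 41  → R3 = 41
  MOV R5, 10  → R5 = 10
  ADD R0, R3  → R0 = 40 + 41 = 81
  ADD R0, R5  → R0 = 81 + 10 = 91
Final: R0 = 91

91


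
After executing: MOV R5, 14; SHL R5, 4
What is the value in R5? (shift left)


Register state trace:
  MOV R5, 14  → R5 = 14
  SHL R5, 4  → R5 = 14 << 4 = 14 * 2^4 = 224
Final: R5 = 224

224


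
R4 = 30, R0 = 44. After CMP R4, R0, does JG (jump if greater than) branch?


Trace:
  R4 = 30, R0 = 44
  CMP R4, R0  → compares 30 vs 44
  JG checks: is 30 greater than 44?
  30 < 44, so condition is false
Branch taken: No

No


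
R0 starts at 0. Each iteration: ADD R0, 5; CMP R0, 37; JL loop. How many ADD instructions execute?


Loop trace (R0 starts at 0, target 37, step 5):
  ADD #1: R0 = 0 + 5 = 5  → 5 < 37, loop
  ADD #2: R0 = 5 + 5 = 10  → 10 < 37, loop
  ADD #3: R0 = 10 + 5 = 15  → 15 < 37, loop
  ADD #4: R0 = 15 + 5 = 20  → 20 < 37, loop
  ADD #5: R0 = 20 + 5 = 25  → 25 < 37, loop
  ADD #6: R0 = 25 + 5 = 30  → 30 < 37, loop
  ADD #7: R0 = 30 + 5 = 35  → 35 < 37, loop
  ADD #8: R0 = 35 + 5 = 40  → 40 >= 37, exit
Total ADD instructions: 8

8


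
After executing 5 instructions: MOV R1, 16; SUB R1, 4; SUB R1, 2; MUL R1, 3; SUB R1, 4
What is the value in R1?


Register state trace:
  MOV R1, 16  → R1 = 16
  SUB R1, 4  → R1 = 16 - 4 = 12
  SUB R1, 2  → R1 = 12 - 2 = 10
  MUL R1, 3  → R1 = 10 * 3 = 30
  SUB R1, 4  → R1 = 30 - 4 = 26
Final: R1 = 26

26


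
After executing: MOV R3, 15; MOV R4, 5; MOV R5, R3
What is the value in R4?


Register state trace:
  MOV R3, 15  → R3 = 15
  MOV R4, 5  → R4 = 5
  MOV R5, R3  → R5 = 15
Final: R4 = 5

5


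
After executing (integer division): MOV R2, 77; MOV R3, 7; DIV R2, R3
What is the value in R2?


Register state trace:
  MOV R2, 77  → R2 = 77
  MOV R3, 7  → R3 = 7
  DIV R2, R3  → R2 = 77 // 7 = 11
Final: R2 = 11

11


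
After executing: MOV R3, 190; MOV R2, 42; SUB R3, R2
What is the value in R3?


Register state trace:
  MOV R3, 190  → R3 = 190
  MOV R2, 42  → R2 = 42
  SUB R3, R2  → R3 = 190 - 42 = 148
Final: R3 = 148

148


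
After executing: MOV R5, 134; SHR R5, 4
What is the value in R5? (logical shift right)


Register state trace:
  MOV R5, 134  → R5 = 134
  SHR R5, 4  → R5 = 134 >> 4 = 134 // 2^4 = 8
Final: R5 = 8

8


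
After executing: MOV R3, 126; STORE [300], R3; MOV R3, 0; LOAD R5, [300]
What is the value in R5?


Register and memory trace:
  MOV R3, 126  → R3 = 126
  STORE [300], R3  → mem[300] = 126
  MOV R3, 0  → R3 = 0
  LOAD R5, [300]  → R5 = mem[300] = 126
Final: R5 = 126

126


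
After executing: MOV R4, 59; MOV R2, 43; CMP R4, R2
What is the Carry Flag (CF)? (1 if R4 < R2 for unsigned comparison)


Register state trace:
  MOV R4, 59  → R4 = 59
  MOV R2, 43  → R2 = 43
  CMP R4, R2  → unsigned 59 - 43: no borrow
  59 >= 43, so CF = 0
CF = 0

0


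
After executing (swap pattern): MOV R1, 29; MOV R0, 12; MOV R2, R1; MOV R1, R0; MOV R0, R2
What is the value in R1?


Register state trace (swap pattern):
  MOV R1, 29  → R1 = 29
  MOV R0, 12  → R0 = 12
  MOV R2, R1  → R2 = 29  (save R1)
  MOV R1, R0  → R1 = 12  (R1 gets R0's value)
  MOV R0, R2  → R0 = 29  (R0 gets saved value)
Final: R1 = 12

12


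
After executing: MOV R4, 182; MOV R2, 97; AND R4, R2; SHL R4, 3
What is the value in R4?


Register state trace:
  MOV R4, 182  → R4 = 182 (0b10110110)
  MOV R2, 97  → R2 = 97 (0b01100001)
  AND R4, R2  → R4 = 182 AND 97 = 32 (0b00100000)
  SHL R4, 3  → R4 = 32 << 3 = 256
Final: R4 = 256

256


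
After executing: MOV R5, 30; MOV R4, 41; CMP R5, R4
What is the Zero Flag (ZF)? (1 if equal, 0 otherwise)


Register state trace:
  MOV R5, 30  → R5 = 30
  MOV R4, 41  → R4 = 41
  CMP R5, R4  → computes 30 - 41 = -11
  Result is nonzero, so values are not equal
ZF = 0

0


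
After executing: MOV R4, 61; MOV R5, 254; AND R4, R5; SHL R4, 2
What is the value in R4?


Register state trace:
  MOV R4, 61  → R4 = 61 (0b00111101)
  MOV R5, 254  → R5 = 254 (0b11111110)
  AND R4, R5  → R4 = 61 AND 254 = 60 (0b00111100)
  SHL R4, 2  → R4 = 60 << 2 = 240
Final: R4 = 240

240


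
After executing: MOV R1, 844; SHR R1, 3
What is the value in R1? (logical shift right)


Register state trace:
  MOV R1, 844  → R1 = 844
  SHR R1, 3  → R1 = 844 >> 3 = 844 // 2^3 = 105
Final: R1 = 105

105


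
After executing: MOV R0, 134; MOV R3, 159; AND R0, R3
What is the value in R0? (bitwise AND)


Register state trace:
  MOV R0, 134  → R0 = 134 (0b10000110)
  MOV R3, 159  → R3 = 159 (0b10011111)
  AND R0, R3  → R0 = 134 AND 159 = 134 (0b10000110)
Final: R0 = 134

134


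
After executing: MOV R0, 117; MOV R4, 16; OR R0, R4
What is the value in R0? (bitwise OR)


Register state trace:
  MOV R0, 117  → R0 = 117 (0b01110101)
  MOV R4, 16  → R4 = 16 (0b00010000)
  OR R0, R4   → R0 = 117 OR 16 = 117 (0b01110101)
Final: R0 = 117

117


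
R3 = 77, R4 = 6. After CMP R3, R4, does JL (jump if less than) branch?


Trace:
  R3 = 77, R4 = 6
  CMP R3, R4  → compares 77 vs 6
  JL checks: is 77 less than 6?
  77 > 6, so condition is false
Branch taken: No

No


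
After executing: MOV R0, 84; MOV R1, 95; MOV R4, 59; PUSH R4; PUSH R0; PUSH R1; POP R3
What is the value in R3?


Stack trace (top is rightmost):
  MOV R0, 84  → R0 = 84
  MOV R1, 95  → R1 = 95
  MOV R4, 59  → R4 = 59
  PUSH R4  → stack: [59]
  PUSH R0  → stack: [59, 84]
  PUSH R1  → stack: [59, 84, 95]
  POP R3  → R3 = 95, stack: [59, 84]
Final: R3 = 95

95


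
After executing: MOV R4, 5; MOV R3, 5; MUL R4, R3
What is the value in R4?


Register state trace:
  MOV R4, 5  → R4 = 5
  MOV R3, 5  → R3 = 5
  MUL R4, R3  → R4 = 5 * 5 = 25
Final: R4 = 25

25


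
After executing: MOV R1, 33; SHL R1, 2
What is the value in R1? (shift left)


Register state trace:
  MOV R1, 33  → R1 = 33
  SHL R1, 2  → R1 = 33 << 2 = 33 * 2^2 = 132
Final: R1 = 132

132


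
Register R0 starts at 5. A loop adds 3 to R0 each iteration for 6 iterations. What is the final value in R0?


Starting value: R0 = 5
  Iter 1: R0 = 5 + 3 = 8
  Iter 2: R0 = 8 + 3 = 11
  Iter 3: R0 = 11 + 3 = 14
  Iter 4: R0 = 14 + 3 = 17
  Iter 5: R0 = 17 + 3 = 20
  Iter 6: R0 = 20 + 3 = 23
Final: R0 = 23

23


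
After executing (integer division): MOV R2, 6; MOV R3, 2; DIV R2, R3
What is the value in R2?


Register state trace:
  MOV R2, 6  → R2 = 6
  MOV R3, 2  → R3 = 2
  DIV R2, R3  → R2 = 6 // 2 = 3
Final: R2 = 3

3


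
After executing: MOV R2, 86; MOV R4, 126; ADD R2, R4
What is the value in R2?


Register state trace:
  MOV R2, 86  → R2 = 86
  MOV R4, 126  → R4 = 126
  ADD R2, R4  → R2 = 86 + 126 = 212
Final: R2 = 212

212


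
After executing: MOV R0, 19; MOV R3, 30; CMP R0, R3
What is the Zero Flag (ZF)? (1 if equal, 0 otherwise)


Register state trace:
  MOV R0, 19  → R0 = 19
  MOV R3, 30  → R3 = 30
  CMP R0, R3  → computes 19 - 30 = -11
  Result is nonzero, so values are not equal
ZF = 0

0


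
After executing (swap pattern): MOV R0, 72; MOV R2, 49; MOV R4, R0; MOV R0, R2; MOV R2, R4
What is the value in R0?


Register state trace (swap pattern):
  MOV R0, 72  → R0 = 72
  MOV R2, 49  → R2 = 49
  MOV R4, R0  → R4 = 72  (save R0)
  MOV R0, R2  → R0 = 49  (R0 gets R2's value)
  MOV R2, R4  → R2 = 72  (R2 gets saved value)
Final: R0 = 49

49


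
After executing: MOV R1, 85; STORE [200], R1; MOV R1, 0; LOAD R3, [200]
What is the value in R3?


Register and memory trace:
  MOV R1, 85  → R1 = 85
  STORE [200], R1  → mem[200] = 85
  MOV R1, 0  → R1 = 0
  LOAD R3, [200]  → R3 = mem[200] = 85
Final: R3 = 85

85


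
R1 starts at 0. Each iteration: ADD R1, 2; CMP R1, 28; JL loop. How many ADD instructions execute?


Loop trace (R1 starts at 0, target 28, step 2):
  ADD #1: R1 = 0 + 2 = 2  → 2 < 28, loop
  ADD #2: R1 = 2 + 2 = 4  → 4 < 28, loop
  ADD #3: R1 = 4 + 2 = 6  → 6 < 28, loop
  ADD #4: R1 = 6 + 2 = 8  → 8 < 28, loop
  ADD #5: R1 = 8 + 2 = 10  → 10 < 28, loop
  ADD #6: R1 = 10 + 2 = 12  → 12 < 28, loop
  ADD #7: R1 = 12 + 2 = 14  → 14 < 28, loop
  ADD #8: R1 = 14 + 2 = 16  → 16 < 28, loop
  ADD #9: R1 = 16 + 2 = 18  → 18 < 28, loop
  ADD #10: R1 = 18 + 2 = 20  → 20 < 28, loop
  ADD #11: R1 = 20 + 2 = 22  → 22 < 28, loop
  ADD #12: R1 = 22 + 2 = 24  → 24 < 28, loop
  ADD #13: R1 = 24 + 2 = 26  → 26 < 28, loop
  ADD #14: R1 = 26 + 2 = 28  → 28 >= 28, exit
Total ADD instructions: 14

14


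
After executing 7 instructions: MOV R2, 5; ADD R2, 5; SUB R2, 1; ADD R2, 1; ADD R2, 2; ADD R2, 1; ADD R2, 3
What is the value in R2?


Register state trace:
  MOV R2, 5  → R2 = 5
  ADD R2, 5  → R2 = 5 + 5 = 10
  SUB R2, 1  → R2 = 10 - 1 = 9
  ADD R2, 1  → R2 = 9 + 1 = 10
  ADD R2, 2  → R2 = 10 + 2 = 12
  ADD R2, 1  → R2 = 12 + 1 = 13
  ADD R2, 3  → R2 = 13 + 3 = 16
Final: R2 = 16

16


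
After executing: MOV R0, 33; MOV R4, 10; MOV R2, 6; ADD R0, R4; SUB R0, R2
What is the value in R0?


Register state trace:
  MOV R0, 33  → R0 = 33
  MOV R4, 10  → R4 = 10
  MOV R2, 6  → R2 = 6
  ADD R0, R4  → R0 = 33 + 10 = 43
  SUB R0, R2  → R0 = 43 - 6 = 37
Final: R0 = 37

37


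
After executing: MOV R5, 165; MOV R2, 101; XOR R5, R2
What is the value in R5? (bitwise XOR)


Register state trace:
  MOV R5, 165  → R5 = 165 (0b10100101)
  MOV R2, 101  → R2 = 101 (0b01100101)
  XOR R5, R2  → R5 = 165 XOR 101 = 192 (0b11000000)
Final: R5 = 192

192


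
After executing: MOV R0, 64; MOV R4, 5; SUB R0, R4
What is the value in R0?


Register state trace:
  MOV R0, 64  → R0 = 64
  MOV R4, 5  → R4 = 5
  SUB R0, R4  → R0 = 64 - 5 = 59
Final: R0 = 59

59


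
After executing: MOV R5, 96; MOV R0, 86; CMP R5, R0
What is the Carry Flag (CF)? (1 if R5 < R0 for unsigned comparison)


Register state trace:
  MOV R5, 96  → R5 = 96
  MOV R0, 86  → R0 = 86
  CMP R5, R0  → unsigned 96 - 86: no borrow
  96 >= 86, so CF = 0
CF = 0

0


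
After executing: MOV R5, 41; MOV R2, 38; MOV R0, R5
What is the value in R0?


Register state trace:
  MOV R5, 41  → R5 = 41
  MOV R2, 38  → R2 = 38
  MOV R0, R5  → R0 = 41
Final: R0 = 41

41


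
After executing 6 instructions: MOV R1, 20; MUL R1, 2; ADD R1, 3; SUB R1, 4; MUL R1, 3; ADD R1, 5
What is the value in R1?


Register state trace:
  MOV R1, 20  → R1 = 20
  MUL R1, 2  → R1 = 20 * 2 = 40
  ADD R1, 3  → R1 = 40 + 3 = 43
  SUB R1, 4  → R1 = 43 - 4 = 39
  MUL R1, 3  → R1 = 39 * 3 = 117
  ADD R1, 5  → R1 = 117 + 5 = 122
Final: R1 = 122

122


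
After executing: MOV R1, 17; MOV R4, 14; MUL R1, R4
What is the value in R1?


Register state trace:
  MOV R1, 17  → R1 = 17
  MOV R4, 14  → R4 = 14
  MUL R1, R4  → R1 = 17 * 14 = 238
Final: R1 = 238

238


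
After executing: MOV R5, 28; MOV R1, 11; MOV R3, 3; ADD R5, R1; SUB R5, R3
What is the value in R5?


Register state trace:
  MOV R5, 28  → R5 = 28
  MOV R1, 11  → R1 = 11
  MOV R3, 3  → R3 = 3
  ADD R5, R1  → R5 = 28 + 11 = 39
  SUB R5, R3  → R5 = 39 - 3 = 36
Final: R5 = 36

36


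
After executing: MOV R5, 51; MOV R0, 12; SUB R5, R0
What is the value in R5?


Register state trace:
  MOV R5, 51  → R5 = 51
  MOV R0, 12  → R0 = 12
  SUB R5, R0  → R5 = 51 - 12 = 39
Final: R5 = 39

39


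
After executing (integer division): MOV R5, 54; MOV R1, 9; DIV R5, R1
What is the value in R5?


Register state trace:
  MOV R5, 54  → R5 = 54
  MOV R1, 9  → R1 = 9
  DIV R5, R1  → R5 = 54 // 9 = 6
Final: R5 = 6

6


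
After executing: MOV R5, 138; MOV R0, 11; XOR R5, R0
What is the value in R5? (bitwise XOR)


Register state trace:
  MOV R5, 138  → R5 = 138 (0b10001010)
  MOV R0, 11  → R0 = 11 (0b00001011)
  XOR R5, R0  → R5 = 138 XOR 11 = 129 (0b10000001)
Final: R5 = 129

129


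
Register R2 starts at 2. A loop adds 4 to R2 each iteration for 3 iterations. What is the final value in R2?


Starting value: R2 = 2
  Iter 1: R2 = 2 + 4 = 6
  Iter 2: R2 = 6 + 4 = 10
  Iter 3: R2 = 10 + 4 = 14
Final: R2 = 14

14


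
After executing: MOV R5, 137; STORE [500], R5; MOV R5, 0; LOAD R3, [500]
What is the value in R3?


Register and memory trace:
  MOV R5, 137  → R5 = 137
  STORE [500], R5  → mem[500] = 137
  MOV R5, 0  → R5 = 0
  LOAD R3, [500]  → R3 = mem[500] = 137
Final: R3 = 137

137


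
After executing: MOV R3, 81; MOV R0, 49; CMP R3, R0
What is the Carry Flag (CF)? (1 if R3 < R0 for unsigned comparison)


Register state trace:
  MOV R3, 81  → R3 = 81
  MOV R0, 49  → R0 = 49
  CMP R3, R0  → unsigned 81 - 49: no borrow
  81 >= 49, so CF = 0
CF = 0

0


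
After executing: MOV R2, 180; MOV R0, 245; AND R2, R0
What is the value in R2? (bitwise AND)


Register state trace:
  MOV R2, 180  → R2 = 180 (0b10110100)
  MOV R0, 245  → R0 = 245 (0b11110101)
  AND R2, R0  → R2 = 180 AND 245 = 180 (0b10110100)
Final: R2 = 180

180


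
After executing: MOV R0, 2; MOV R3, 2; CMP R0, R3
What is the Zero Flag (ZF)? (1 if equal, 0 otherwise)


Register state trace:
  MOV R0, 2  → R0 = 2
  MOV R3, 2  → R3 = 2
  CMP R0, R3  → computes 2 - 2 = 0
  Result is zero, so values are equal
ZF = 1

1


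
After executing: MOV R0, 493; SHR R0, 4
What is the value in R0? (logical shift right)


Register state trace:
  MOV R0, 493  → R0 = 493
  SHR R0, 4  → R0 = 493 >> 4 = 493 // 2^4 = 30
Final: R0 = 30

30


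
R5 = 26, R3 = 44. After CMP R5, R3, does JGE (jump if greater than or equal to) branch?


Trace:
  R5 = 26, R3 = 44
  CMP R5, R3  → compares 26 vs 44
  JGE checks: is 26 greater than or equal to 44?
  26 < 44, so condition is false
Branch taken: No

No


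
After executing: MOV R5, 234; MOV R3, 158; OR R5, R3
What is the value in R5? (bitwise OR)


Register state trace:
  MOV R5, 234  → R5 = 234 (0b11101010)
  MOV R3, 158  → R3 = 158 (0b10011110)
  OR R5, R3   → R5 = 234 OR 158 = 254 (0b11111110)
Final: R5 = 254

254


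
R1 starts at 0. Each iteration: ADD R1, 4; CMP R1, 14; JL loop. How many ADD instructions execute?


Loop trace (R1 starts at 0, target 14, step 4):
  ADD #1: R1 = 0 + 4 = 4  → 4 < 14, loop
  ADD #2: R1 = 4 + 4 = 8  → 8 < 14, loop
  ADD #3: R1 = 8 + 4 = 12  → 12 < 14, loop
  ADD #4: R1 = 12 + 4 = 16  → 16 >= 14, exit
Total ADD instructions: 4

4


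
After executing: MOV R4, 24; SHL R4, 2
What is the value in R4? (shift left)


Register state trace:
  MOV R4, 24  → R4 = 24
  SHL R4, 2  → R4 = 24 << 2 = 24 * 2^2 = 96
Final: R4 = 96

96


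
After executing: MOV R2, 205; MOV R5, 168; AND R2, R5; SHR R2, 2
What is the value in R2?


Register state trace:
  MOV R2, 205  → R2 = 205 (0b11001101)
  MOV R5, 168  → R5 = 168 (0b10101000)
  AND R2, R5  → R2 = 205 AND 168 = 136 (0b10001000)
  SHR R2, 2  → R2 = 136 >> 2 = 34
Final: R2 = 34

34


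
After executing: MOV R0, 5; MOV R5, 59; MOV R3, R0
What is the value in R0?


Register state trace:
  MOV R0, 5  → R0 = 5
  MOV R5, 59  → R5 = 59
  MOV R3, R0  → R3 = 5
Final: R0 = 5

5


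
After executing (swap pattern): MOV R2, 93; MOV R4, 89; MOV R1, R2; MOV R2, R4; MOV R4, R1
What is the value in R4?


Register state trace (swap pattern):
  MOV R2, 93  → R2 = 93
  MOV R4, 89  → R4 = 89
  MOV R1, R2  → R1 = 93  (save R2)
  MOV R2, R4  → R2 = 89  (R2 gets R4's value)
  MOV R4, R1  → R4 = 93  (R4 gets saved value)
Final: R4 = 93

93


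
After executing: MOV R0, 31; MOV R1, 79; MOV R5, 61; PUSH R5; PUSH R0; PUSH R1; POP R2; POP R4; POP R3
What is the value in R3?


Stack trace (top is rightmost):
  MOV R0, 31  → R0 = 31
  MOV R1, 79  → R1 = 79
  MOV R5, 61  → R5 = 61
  PUSH R5  → stack: [61]
  PUSH R0  → stack: [61, 31]
  PUSH R1  → stack: [61, 31, 79]
  POP R2  → R2 = 79, stack: [61, 31]
  POP R4  → R4 = 31, stack: [61]
  POP R3  → R3 = 61, stack: []
Final: R3 = 61

61


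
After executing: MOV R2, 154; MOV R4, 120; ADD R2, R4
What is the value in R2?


Register state trace:
  MOV R2, 154  → R2 = 154
  MOV R4, 120  → R4 = 120
  ADD R2, R4  → R2 = 154 + 120 = 274
Final: R2 = 274

274


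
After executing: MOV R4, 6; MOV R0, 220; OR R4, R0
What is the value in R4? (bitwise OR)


Register state trace:
  MOV R4, 6  → R4 = 6 (0b00000110)
  MOV R0, 220  → R0 = 220 (0b11011100)
  OR R4, R0   → R4 = 6 OR 220 = 222 (0b11011110)
Final: R4 = 222

222


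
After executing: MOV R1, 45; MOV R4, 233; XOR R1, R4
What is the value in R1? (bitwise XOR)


Register state trace:
  MOV R1, 45  → R1 = 45 (0b00101101)
  MOV R4, 233  → R4 = 233 (0b11101001)
  XOR R1, R4  → R1 = 45 XOR 233 = 196 (0b11000100)
Final: R1 = 196

196


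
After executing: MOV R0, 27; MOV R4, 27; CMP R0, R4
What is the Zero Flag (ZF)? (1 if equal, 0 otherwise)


Register state trace:
  MOV R0, 27  → R0 = 27
  MOV R4, 27  → R4 = 27
  CMP R0, R4  → computes 27 - 27 = 0
  Result is zero, so values are equal
ZF = 1

1


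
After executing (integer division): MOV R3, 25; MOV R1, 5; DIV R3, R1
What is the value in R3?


Register state trace:
  MOV R3, 25  → R3 = 25
  MOV R1, 5  → R1 = 5
  DIV R3, R1  → R3 = 25 // 5 = 5
Final: R3 = 5

5


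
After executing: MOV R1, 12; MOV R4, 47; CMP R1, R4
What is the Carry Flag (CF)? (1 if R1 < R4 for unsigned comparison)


Register state trace:
  MOV R1, 12  → R1 = 12
  MOV R4, 47  → R4 = 47
  CMP R1, R4  → unsigned 12 - 47: borrow occurs
  12 < 47, so CF = 1
CF = 1

1


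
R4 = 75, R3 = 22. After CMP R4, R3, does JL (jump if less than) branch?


Trace:
  R4 = 75, R3 = 22
  CMP R4, R3  → compares 75 vs 22
  JL checks: is 75 less than 22?
  75 > 22, so condition is false
Branch taken: No

No


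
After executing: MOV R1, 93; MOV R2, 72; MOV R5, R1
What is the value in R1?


Register state trace:
  MOV R1, 93  → R1 = 93
  MOV R2, 72  → R2 = 72
  MOV R5, R1  → R5 = 93
Final: R1 = 93

93


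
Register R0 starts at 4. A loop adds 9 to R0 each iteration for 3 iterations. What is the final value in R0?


Starting value: R0 = 4
  Iter 1: R0 = 4 + 9 = 13
  Iter 2: R0 = 13 + 9 = 22
  Iter 3: R0 = 22 + 9 = 31
Final: R0 = 31

31


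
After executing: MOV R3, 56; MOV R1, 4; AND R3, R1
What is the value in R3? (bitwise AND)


Register state trace:
  MOV R3, 56  → R3 = 56 (0b00111000)
  MOV R1, 4  → R1 = 4 (0b00000100)
  AND R3, R1  → R3 = 56 AND 4 = 0 (0b00000000)
Final: R3 = 0

0


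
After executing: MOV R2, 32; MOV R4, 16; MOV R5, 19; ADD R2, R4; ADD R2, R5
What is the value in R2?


Register state trace:
  MOV R2, 32  → R2 = 32
  MOV R4, 16  → R4 = 16
  MOV R5, 19  → R5 = 19
  ADD R2, R4  → R2 = 32 + 16 = 48
  ADD R2, R5  → R2 = 48 + 19 = 67
Final: R2 = 67

67


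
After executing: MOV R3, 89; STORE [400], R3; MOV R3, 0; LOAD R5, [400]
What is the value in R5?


Register and memory trace:
  MOV R3, 89  → R3 = 89
  STORE [400], R3  → mem[400] = 89
  MOV R3, 0  → R3 = 0
  LOAD R5, [400]  → R5 = mem[400] = 89
Final: R5 = 89

89


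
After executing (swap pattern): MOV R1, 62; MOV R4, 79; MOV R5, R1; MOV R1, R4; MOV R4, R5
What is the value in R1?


Register state trace (swap pattern):
  MOV R1, 62  → R1 = 62
  MOV R4, 79  → R4 = 79
  MOV R5, R1  → R5 = 62  (save R1)
  MOV R1, R4  → R1 = 79  (R1 gets R4's value)
  MOV R4, R5  → R4 = 62  (R4 gets saved value)
Final: R1 = 79

79


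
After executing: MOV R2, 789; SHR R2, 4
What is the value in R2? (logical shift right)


Register state trace:
  MOV R2, 789  → R2 = 789
  SHR R2, 4  → R2 = 789 >> 4 = 789 // 2^4 = 49
Final: R2 = 49

49


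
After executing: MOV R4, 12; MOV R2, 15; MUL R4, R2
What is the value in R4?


Register state trace:
  MOV R4, 12  → R4 = 12
  MOV R2, 15  → R2 = 15
  MUL R4, R2  → R4 = 12 * 15 = 180
Final: R4 = 180

180


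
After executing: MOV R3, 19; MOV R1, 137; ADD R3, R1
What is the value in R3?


Register state trace:
  MOV R3, 19  → R3 = 19
  MOV R1, 137  → R1 = 137
  ADD R3, R1  → R3 = 19 + 137 = 156
Final: R3 = 156

156


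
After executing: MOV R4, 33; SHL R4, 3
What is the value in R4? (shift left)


Register state trace:
  MOV R4, 33  → R4 = 33
  SHL R4, 3  → R4 = 33 << 3 = 33 * 2^3 = 264
Final: R4 = 264

264


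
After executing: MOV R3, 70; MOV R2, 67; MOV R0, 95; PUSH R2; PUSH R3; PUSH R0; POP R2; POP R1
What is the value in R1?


Stack trace (top is rightmost):
  MOV R3, 70  → R3 = 70
  MOV R2, 67  → R2 = 67
  MOV R0, 95  → R0 = 95
  PUSH R2  → stack: [67]
  PUSH R3  → stack: [67, 70]
  PUSH R0  → stack: [67, 70, 95]
  POP R2  → R2 = 95, stack: [67, 70]
  POP R1  → R1 = 70, stack: [67]
Final: R1 = 70

70


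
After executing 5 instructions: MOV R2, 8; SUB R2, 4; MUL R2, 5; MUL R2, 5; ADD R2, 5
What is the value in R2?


Register state trace:
  MOV R2, 8  → R2 = 8
  SUB R2, 4  → R2 = 8 - 4 = 4
  MUL R2, 5  → R2 = 4 * 5 = 20
  MUL R2, 5  → R2 = 20 * 5 = 100
  ADD R2, 5  → R2 = 100 + 5 = 105
Final: R2 = 105

105


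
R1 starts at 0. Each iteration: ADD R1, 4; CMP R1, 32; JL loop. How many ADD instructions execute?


Loop trace (R1 starts at 0, target 32, step 4):
  ADD #1: R1 = 0 + 4 = 4  → 4 < 32, loop
  ADD #2: R1 = 4 + 4 = 8  → 8 < 32, loop
  ADD #3: R1 = 8 + 4 = 12  → 12 < 32, loop
  ADD #4: R1 = 12 + 4 = 16  → 16 < 32, loop
  ADD #5: R1 = 16 + 4 = 20  → 20 < 32, loop
  ADD #6: R1 = 20 + 4 = 24  → 24 < 32, loop
  ADD #7: R1 = 24 + 4 = 28  → 28 < 32, loop
  ADD #8: R1 = 28 + 4 = 32  → 32 >= 32, exit
Total ADD instructions: 8

8


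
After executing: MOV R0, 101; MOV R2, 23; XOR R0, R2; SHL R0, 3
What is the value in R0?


Register state trace:
  MOV R0, 101  → R0 = 101 (0b01100101)
  MOV R2, 23  → R2 = 23 (0b00010111)
  XOR R0, R2  → R0 = 101 XOR 23 = 114 (0b01110010)
  SHL R0, 3  → R0 = 114 << 3 = 912
Final: R0 = 912

912


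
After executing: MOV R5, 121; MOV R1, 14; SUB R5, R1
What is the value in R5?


Register state trace:
  MOV R5, 121  → R5 = 121
  MOV R1, 14  → R1 = 14
  SUB R5, R1  → R5 = 121 - 14 = 107
Final: R5 = 107

107


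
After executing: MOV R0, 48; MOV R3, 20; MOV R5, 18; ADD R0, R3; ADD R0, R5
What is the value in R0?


Register state trace:
  MOV R0, 48  → R0 = 48
  MOV R3, 20  → R3 = 20
  MOV R5, 18  → R5 = 18
  ADD R0, R3  → R0 = 48 + 20 = 68
  ADD R0, R5  → R0 = 68 + 18 = 86
Final: R0 = 86

86


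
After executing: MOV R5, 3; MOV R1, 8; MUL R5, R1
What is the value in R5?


Register state trace:
  MOV R5, 3  → R5 = 3
  MOV R1, 8  → R1 = 8
  MUL R5, R1  → R5 = 3 * 8 = 24
Final: R5 = 24

24


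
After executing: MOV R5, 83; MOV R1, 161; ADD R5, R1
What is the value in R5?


Register state trace:
  MOV R5, 83  → R5 = 83
  MOV R1, 161  → R1 = 161
  ADD R5, R1  → R5 = 83 + 161 = 244
Final: R5 = 244

244


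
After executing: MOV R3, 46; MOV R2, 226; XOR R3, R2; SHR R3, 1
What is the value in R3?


Register state trace:
  MOV R3, 46  → R3 = 46 (0b00101110)
  MOV R2, 226  → R2 = 226 (0b11100010)
  XOR R3, R2  → R3 = 46 XOR 226 = 204 (0b11001100)
  SHR R3, 1  → R3 = 204 >> 1 = 102
Final: R3 = 102

102


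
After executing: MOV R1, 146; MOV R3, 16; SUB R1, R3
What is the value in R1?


Register state trace:
  MOV R1, 146  → R1 = 146
  MOV R3, 16  → R3 = 16
  SUB R1, R3  → R1 = 146 - 16 = 130
Final: R1 = 130

130


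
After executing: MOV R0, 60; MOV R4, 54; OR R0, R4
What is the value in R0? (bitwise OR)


Register state trace:
  MOV R0, 60  → R0 = 60 (0b00111100)
  MOV R4, 54  → R4 = 54 (0b00110110)
  OR R0, R4   → R0 = 60 OR 54 = 62 (0b00111110)
Final: R0 = 62

62


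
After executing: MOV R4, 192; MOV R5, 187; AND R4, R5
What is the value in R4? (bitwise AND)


Register state trace:
  MOV R4, 192  → R4 = 192 (0b11000000)
  MOV R5, 187  → R5 = 187 (0b10111011)
  AND R4, R5  → R4 = 192 AND 187 = 128 (0b10000000)
Final: R4 = 128

128


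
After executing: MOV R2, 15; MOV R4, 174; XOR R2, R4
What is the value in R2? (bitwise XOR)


Register state trace:
  MOV R2, 15  → R2 = 15 (0b00001111)
  MOV R4, 174  → R4 = 174 (0b10101110)
  XOR R2, R4  → R2 = 15 XOR 174 = 161 (0b10100001)
Final: R2 = 161

161


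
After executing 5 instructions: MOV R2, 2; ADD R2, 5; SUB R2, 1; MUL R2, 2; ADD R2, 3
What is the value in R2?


Register state trace:
  MOV R2, 2  → R2 = 2
  ADD R2, 5  → R2 = 2 + 5 = 7
  SUB R2, 1  → R2 = 7 - 1 = 6
  MUL R2, 2  → R2 = 6 * 2 = 12
  ADD R2, 3  → R2 = 12 + 3 = 15
Final: R2 = 15

15


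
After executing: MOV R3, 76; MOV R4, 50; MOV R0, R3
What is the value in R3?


Register state trace:
  MOV R3, 76  → R3 = 76
  MOV R4, 50  → R4 = 50
  MOV R0, R3  → R0 = 76
Final: R3 = 76

76


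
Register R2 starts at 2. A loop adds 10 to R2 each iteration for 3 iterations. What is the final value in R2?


Starting value: R2 = 2
  Iter 1: R2 = 2 + 10 = 12
  Iter 2: R2 = 12 + 10 = 22
  Iter 3: R2 = 22 + 10 = 32
Final: R2 = 32

32


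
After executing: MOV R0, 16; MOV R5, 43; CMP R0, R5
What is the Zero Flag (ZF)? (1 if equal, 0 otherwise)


Register state trace:
  MOV R0, 16  → R0 = 16
  MOV R5, 43  → R5 = 43
  CMP R0, R5  → computes 16 - 43 = -27
  Result is nonzero, so values are not equal
ZF = 0

0


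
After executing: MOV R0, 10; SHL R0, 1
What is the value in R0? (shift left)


Register state trace:
  MOV R0, 10  → R0 = 10
  SHL R0, 1  → R0 = 10 << 1 = 10 * 2^1 = 20
Final: R0 = 20

20


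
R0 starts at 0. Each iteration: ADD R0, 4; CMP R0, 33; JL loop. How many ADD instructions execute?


Loop trace (R0 starts at 0, target 33, step 4):
  ADD #1: R0 = 0 + 4 = 4  → 4 < 33, loop
  ADD #2: R0 = 4 + 4 = 8  → 8 < 33, loop
  ADD #3: R0 = 8 + 4 = 12  → 12 < 33, loop
  ADD #4: R0 = 12 + 4 = 16  → 16 < 33, loop
  ADD #5: R0 = 16 + 4 = 20  → 20 < 33, loop
  ADD #6: R0 = 20 + 4 = 24  → 24 < 33, loop
  ADD #7: R0 = 24 + 4 = 28  → 28 < 33, loop
  ADD #8: R0 = 28 + 4 = 32  → 32 < 33, loop
  ADD #9: R0 = 32 + 4 = 36  → 36 >= 33, exit
Total ADD instructions: 9

9


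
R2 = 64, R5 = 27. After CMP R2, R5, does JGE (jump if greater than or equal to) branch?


Trace:
  R2 = 64, R5 = 27
  CMP R2, R5  → compares 64 vs 27
  JGE checks: is 64 greater than or equal to 27?
  64 > 27, so condition is true
Branch taken: Yes

Yes


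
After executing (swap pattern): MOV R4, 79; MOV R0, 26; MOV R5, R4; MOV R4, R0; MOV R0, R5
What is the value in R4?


Register state trace (swap pattern):
  MOV R4, 79  → R4 = 79
  MOV R0, 26  → R0 = 26
  MOV R5, R4  → R5 = 79  (save R4)
  MOV R4, R0  → R4 = 26  (R4 gets R0's value)
  MOV R0, R5  → R0 = 79  (R0 gets saved value)
Final: R4 = 26

26


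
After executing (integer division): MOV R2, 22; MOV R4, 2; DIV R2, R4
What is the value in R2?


Register state trace:
  MOV R2, 22  → R2 = 22
  MOV R4, 2  → R4 = 2
  DIV R2, R4  → R2 = 22 // 2 = 11
Final: R2 = 11

11


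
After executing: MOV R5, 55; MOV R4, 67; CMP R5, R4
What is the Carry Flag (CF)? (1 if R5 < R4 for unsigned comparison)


Register state trace:
  MOV R5, 55  → R5 = 55
  MOV R4, 67  → R4 = 67
  CMP R5, R4  → unsigned 55 - 67: borrow occurs
  55 < 67, so CF = 1
CF = 1

1


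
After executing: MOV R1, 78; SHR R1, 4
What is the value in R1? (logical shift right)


Register state trace:
  MOV R1, 78  → R1 = 78
  SHR R1, 4  → R1 = 78 >> 4 = 78 // 2^4 = 4
Final: R1 = 4

4


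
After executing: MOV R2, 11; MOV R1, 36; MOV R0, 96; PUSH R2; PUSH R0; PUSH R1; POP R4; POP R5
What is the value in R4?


Stack trace (top is rightmost):
  MOV R2, 11  → R2 = 11
  MOV R1, 36  → R1 = 36
  MOV R0, 96  → R0 = 96
  PUSH R2  → stack: [11]
  PUSH R0  → stack: [11, 96]
  PUSH R1  → stack: [11, 96, 36]
  POP R4  → R4 = 36, stack: [11, 96]
  POP R5  → R5 = 96, stack: [11]
Final: R4 = 36

36


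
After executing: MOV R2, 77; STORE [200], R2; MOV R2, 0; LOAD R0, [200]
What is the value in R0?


Register and memory trace:
  MOV R2, 77  → R2 = 77
  STORE [200], R2  → mem[200] = 77
  MOV R2, 0  → R2 = 0
  LOAD R0, [200]  → R0 = mem[200] = 77
Final: R0 = 77

77


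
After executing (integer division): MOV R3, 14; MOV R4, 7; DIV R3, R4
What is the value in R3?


Register state trace:
  MOV R3, 14  → R3 = 14
  MOV R4, 7  → R4 = 7
  DIV R3, R4  → R3 = 14 // 7 = 2
Final: R3 = 2

2


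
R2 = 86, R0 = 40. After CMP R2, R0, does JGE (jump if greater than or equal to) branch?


Trace:
  R2 = 86, R0 = 40
  CMP R2, R0  → compares 86 vs 40
  JGE checks: is 86 greater than or equal to 40?
  86 > 40, so condition is true
Branch taken: Yes

Yes


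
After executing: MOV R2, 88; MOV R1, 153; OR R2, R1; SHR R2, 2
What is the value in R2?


Register state trace:
  MOV R2, 88  → R2 = 88 (0b01011000)
  MOV R1, 153  → R1 = 153 (0b10011001)
  OR R2, R1  → R2 = 88 OR 153 = 217 (0b11011001)
  SHR R2, 2  → R2 = 217 >> 2 = 54
Final: R2 = 54

54


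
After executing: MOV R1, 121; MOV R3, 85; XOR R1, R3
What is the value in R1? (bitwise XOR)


Register state trace:
  MOV R1, 121  → R1 = 121 (0b01111001)
  MOV R3, 85  → R3 = 85 (0b01010101)
  XOR R1, R3  → R1 = 121 XOR 85 = 44 (0b00101100)
Final: R1 = 44

44


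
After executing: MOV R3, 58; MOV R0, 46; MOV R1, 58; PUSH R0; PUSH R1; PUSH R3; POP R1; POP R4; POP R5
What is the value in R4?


Stack trace (top is rightmost):
  MOV R3, 58  → R3 = 58
  MOV R0, 46  → R0 = 46
  MOV R1, 58  → R1 = 58
  PUSH R0  → stack: [46]
  PUSH R1  → stack: [46, 58]
  PUSH R3  → stack: [46, 58, 58]
  POP R1  → R1 = 58, stack: [46, 58]
  POP R4  → R4 = 58, stack: [46]
  POP R5  → R5 = 46, stack: []
Final: R4 = 58

58


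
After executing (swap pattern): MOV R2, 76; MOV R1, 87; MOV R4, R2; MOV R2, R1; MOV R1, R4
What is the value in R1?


Register state trace (swap pattern):
  MOV R2, 76  → R2 = 76
  MOV R1, 87  → R1 = 87
  MOV R4, R2  → R4 = 76  (save R2)
  MOV R2, R1  → R2 = 87  (R2 gets R1's value)
  MOV R1, R4  → R1 = 76  (R1 gets saved value)
Final: R1 = 76

76


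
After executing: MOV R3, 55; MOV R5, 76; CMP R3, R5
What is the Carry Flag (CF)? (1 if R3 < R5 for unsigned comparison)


Register state trace:
  MOV R3, 55  → R3 = 55
  MOV R5, 76  → R5 = 76
  CMP R3, R5  → unsigned 55 - 76: borrow occurs
  55 < 76, so CF = 1
CF = 1

1


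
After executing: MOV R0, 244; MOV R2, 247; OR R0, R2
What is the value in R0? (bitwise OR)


Register state trace:
  MOV R0, 244  → R0 = 244 (0b11110100)
  MOV R2, 247  → R2 = 247 (0b11110111)
  OR R0, R2   → R0 = 244 OR 247 = 247 (0b11110111)
Final: R0 = 247

247


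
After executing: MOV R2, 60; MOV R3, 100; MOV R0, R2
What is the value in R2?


Register state trace:
  MOV R2, 60  → R2 = 60
  MOV R3, 100  → R3 = 100
  MOV R0, R2  → R0 = 60
Final: R2 = 60

60


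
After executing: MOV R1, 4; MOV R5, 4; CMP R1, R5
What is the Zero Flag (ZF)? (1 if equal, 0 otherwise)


Register state trace:
  MOV R1, 4  → R1 = 4
  MOV R5, 4  → R5 = 4
  CMP R1, R5  → computes 4 - 4 = 0
  Result is zero, so values are equal
ZF = 1

1


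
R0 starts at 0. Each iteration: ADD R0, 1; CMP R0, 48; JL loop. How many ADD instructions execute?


Loop trace (R0 starts at 0, target 48, step 1):
  ADD #1: R0 = 0 + 1 = 1  → 1 < 48, loop
  ADD #2: R0 = 1 + 1 = 2  → 2 < 48, loop
  ADD #3: R0 = 2 + 1 = 3  → 3 < 48, loop
  ADD #4: R0 = 3 + 1 = 4  → 4 < 48, loop
  ADD #5: R0 = 4 + 1 = 5  → 5 < 48, loop
  ADD #6: R0 = 5 + 1 = 6  → 6 < 48, loop
  ADD #7: R0 = 6 + 1 = 7  → 7 < 48, loop
  ADD #8: R0 = 7 + 1 = 8  → 8 < 48, loop
  ADD #9: R0 = 8 + 1 = 9  → 9 < 48, loop
  ADD #10: R0 = 9 + 1 = 10  → 10 < 48, loop
  ADD #11: R0 = 10 + 1 = 11  → 11 < 48, loop
  ADD #12: R0 = 11 + 1 = 12  → 12 < 48, loop
  ADD #13: R0 = 12 + 1 = 13  → 13 < 48, loop
  ADD #14: R0 = 13 + 1 = 14  → 14 < 48, loop
  ADD #15: R0 = 14 + 1 = 15  → 15 < 48, loop
  ADD #16: R0 = 15 + 1 = 16  → 16 < 48, loop
  ADD #17: R0 = 16 + 1 = 17  → 17 < 48, loop
  ADD #18: R0 = 17 + 1 = 18  → 18 < 48, loop
  ADD #19: R0 = 18 + 1 = 19  → 19 < 48, loop
  ADD #20: R0 = 19 + 1 = 20  → 20 < 48, loop
  ADD #21: R0 = 20 + 1 = 21  → 21 < 48, loop
  ADD #22: R0 = 21 + 1 = 22  → 22 < 48, loop
  ADD #23: R0 = 22 + 1 = 23  → 23 < 48, loop
  ADD #24: R0 = 23 + 1 = 24  → 24 < 48, loop
  ADD #25: R0 = 24 + 1 = 25  → 25 < 48, loop
  ADD #26: R0 = 25 + 1 = 26  → 26 < 48, loop
  ADD #27: R0 = 26 + 1 = 27  → 27 < 48, loop
  ADD #28: R0 = 27 + 1 = 28  → 28 < 48, loop
  ADD #29: R0 = 28 + 1 = 29  → 29 < 48, loop
  ADD #30: R0 = 29 + 1 = 30  → 30 < 48, loop
  ADD #31: R0 = 30 + 1 = 31  → 31 < 48, loop
  ADD #32: R0 = 31 + 1 = 32  → 32 < 48, loop
  ADD #33: R0 = 32 + 1 = 33  → 33 < 48, loop
  ADD #34: R0 = 33 + 1 = 34  → 34 < 48, loop
  ADD #35: R0 = 34 + 1 = 35  → 35 < 48, loop
  ADD #36: R0 = 35 + 1 = 36  → 36 < 48, loop
  ADD #37: R0 = 36 + 1 = 37  → 37 < 48, loop
  ADD #38: R0 = 37 + 1 = 38  → 38 < 48, loop
  ADD #39: R0 = 38 + 1 = 39  → 39 < 48, loop
  ADD #40: R0 = 39 + 1 = 40  → 40 < 48, loop
  ADD #41: R0 = 40 + 1 = 41  → 41 < 48, loop
  ADD #42: R0 = 41 + 1 = 42  → 42 < 48, loop
  ADD #43: R0 = 42 + 1 = 43  → 43 < 48, loop
  ADD #44: R0 = 43 + 1 = 44  → 44 < 48, loop
  ADD #45: R0 = 44 + 1 = 45  → 45 < 48, loop
  ADD #46: R0 = 45 + 1 = 46  → 46 < 48, loop
  ADD #47: R0 = 46 + 1 = 47  → 47 < 48, loop
  ADD #48: R0 = 47 + 1 = 48  → 48 >= 48, exit
Total ADD instructions: 48

48


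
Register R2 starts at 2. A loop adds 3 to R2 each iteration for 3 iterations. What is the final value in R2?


Starting value: R2 = 2
  Iter 1: R2 = 2 + 3 = 5
  Iter 2: R2 = 5 + 3 = 8
  Iter 3: R2 = 8 + 3 = 11
Final: R2 = 11

11


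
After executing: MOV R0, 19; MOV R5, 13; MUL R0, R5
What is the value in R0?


Register state trace:
  MOV R0, 19  → R0 = 19
  MOV R5, 13  → R5 = 13
  MUL R0, R5  → R0 = 19 * 13 = 247
Final: R0 = 247

247


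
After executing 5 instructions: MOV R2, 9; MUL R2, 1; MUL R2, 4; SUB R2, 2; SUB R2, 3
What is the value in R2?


Register state trace:
  MOV R2, 9  → R2 = 9
  MUL R2, 1  → R2 = 9 * 1 = 9
  MUL R2, 4  → R2 = 9 * 4 = 36
  SUB R2, 2  → R2 = 36 - 2 = 34
  SUB R2, 3  → R2 = 34 - 3 = 31
Final: R2 = 31

31


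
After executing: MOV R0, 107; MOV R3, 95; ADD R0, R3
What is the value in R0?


Register state trace:
  MOV R0, 107  → R0 = 107
  MOV R3, 95  → R3 = 95
  ADD R0, R3  → R0 = 107 + 95 = 202
Final: R0 = 202

202


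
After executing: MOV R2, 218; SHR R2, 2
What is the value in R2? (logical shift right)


Register state trace:
  MOV R2, 218  → R2 = 218
  SHR R2, 2  → R2 = 218 >> 2 = 218 // 2^2 = 54
Final: R2 = 54

54


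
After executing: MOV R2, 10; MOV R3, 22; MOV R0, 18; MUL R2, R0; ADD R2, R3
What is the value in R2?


Register state trace:
  MOV R2, 10  → R2 = 10
  MOV R3, 22  → R3 = 22
  MOV R0, 18  → R0 = 18
  MUL R2, R0  → R2 = 10 * 18 = 180
  ADD R2, R3  → R2 = 180 + 22 = 202
Final: R2 = 202

202


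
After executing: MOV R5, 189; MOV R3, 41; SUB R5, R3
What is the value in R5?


Register state trace:
  MOV R5, 189  → R5 = 189
  MOV R3, 41  → R3 = 41
  SUB R5, R3  → R5 = 189 - 41 = 148
Final: R5 = 148

148


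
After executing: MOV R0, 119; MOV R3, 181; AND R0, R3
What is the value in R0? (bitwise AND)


Register state trace:
  MOV R0, 119  → R0 = 119 (0b01110111)
  MOV R3, 181  → R3 = 181 (0b10110101)
  AND R0, R3  → R0 = 119 AND 181 = 53 (0b00110101)
Final: R0 = 53

53


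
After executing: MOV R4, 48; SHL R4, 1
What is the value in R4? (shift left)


Register state trace:
  MOV R4, 48  → R4 = 48
  SHL R4, 1  → R4 = 48 << 1 = 48 * 2^1 = 96
Final: R4 = 96

96
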